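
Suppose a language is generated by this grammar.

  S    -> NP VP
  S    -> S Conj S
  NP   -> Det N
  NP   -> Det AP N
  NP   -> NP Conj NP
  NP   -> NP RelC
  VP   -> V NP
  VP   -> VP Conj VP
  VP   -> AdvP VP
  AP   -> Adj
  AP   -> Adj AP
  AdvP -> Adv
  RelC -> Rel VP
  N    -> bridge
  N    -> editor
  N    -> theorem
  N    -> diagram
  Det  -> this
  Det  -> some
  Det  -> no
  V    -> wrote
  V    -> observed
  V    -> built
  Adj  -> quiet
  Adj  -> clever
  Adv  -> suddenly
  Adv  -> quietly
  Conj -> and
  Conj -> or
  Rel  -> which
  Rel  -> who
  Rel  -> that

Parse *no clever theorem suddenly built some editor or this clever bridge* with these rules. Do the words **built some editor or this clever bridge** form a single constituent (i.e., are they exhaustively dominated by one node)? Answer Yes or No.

[S [NP [Det no] [AP [Adj clever]] [N theorem]] [VP [AdvP [Adv suddenly]] [VP [V built] [NP [NP [Det some] [N editor]] [Conj or] [NP [Det this] [AP [Adj clever]] [N bridge]]]]]]
The words 'built some editor or this clever bridge' are exhaustively dominated by a single VP node (built by VP → V NP), so they form a constituent.

Yes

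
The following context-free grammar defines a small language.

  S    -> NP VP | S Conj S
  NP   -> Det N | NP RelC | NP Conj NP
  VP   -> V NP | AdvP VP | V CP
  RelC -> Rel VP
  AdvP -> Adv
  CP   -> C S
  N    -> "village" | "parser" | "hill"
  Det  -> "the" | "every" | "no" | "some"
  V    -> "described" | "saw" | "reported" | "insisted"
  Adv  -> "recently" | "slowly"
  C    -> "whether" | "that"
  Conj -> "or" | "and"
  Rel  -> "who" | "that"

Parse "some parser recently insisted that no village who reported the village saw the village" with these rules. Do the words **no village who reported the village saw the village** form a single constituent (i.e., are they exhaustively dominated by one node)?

Yes

[S [NP [Det some] [N parser]] [VP [AdvP [Adv recently]] [VP [V insisted] [CP [C that] [S [NP [NP [Det no] [N village]] [RelC [Rel who] [VP [V reported] [NP [Det the] [N village]]]]] [VP [V saw] [NP [Det the] [N village]]]]]]]]
The words 'no village who reported the village saw the village' are exhaustively dominated by a single S node (built by S → NP VP), so they form a constituent.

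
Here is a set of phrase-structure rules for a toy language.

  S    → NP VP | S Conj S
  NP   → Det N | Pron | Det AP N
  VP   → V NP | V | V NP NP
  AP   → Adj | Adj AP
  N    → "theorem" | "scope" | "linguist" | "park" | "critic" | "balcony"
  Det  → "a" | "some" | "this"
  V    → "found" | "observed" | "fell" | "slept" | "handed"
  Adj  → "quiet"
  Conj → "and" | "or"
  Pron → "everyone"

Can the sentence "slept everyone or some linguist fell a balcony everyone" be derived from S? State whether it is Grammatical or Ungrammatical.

Ungrammatical

For S → NP VP, no prefix of the string parses as an NP. The alternative S rule S → S Conj S likewise has no satisfying split.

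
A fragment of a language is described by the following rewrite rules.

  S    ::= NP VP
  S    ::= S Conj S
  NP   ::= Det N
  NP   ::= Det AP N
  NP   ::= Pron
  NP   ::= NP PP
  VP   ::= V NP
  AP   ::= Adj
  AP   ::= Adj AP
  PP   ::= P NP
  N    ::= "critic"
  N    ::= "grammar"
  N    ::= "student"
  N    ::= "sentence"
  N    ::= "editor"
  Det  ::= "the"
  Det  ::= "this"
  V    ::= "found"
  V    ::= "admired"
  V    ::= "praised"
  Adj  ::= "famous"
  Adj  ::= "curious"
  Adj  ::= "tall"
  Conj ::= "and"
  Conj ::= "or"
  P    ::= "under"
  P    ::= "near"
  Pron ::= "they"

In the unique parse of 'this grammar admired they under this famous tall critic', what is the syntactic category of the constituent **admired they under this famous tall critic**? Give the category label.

[S [NP [Det this] [N grammar]] [VP [V admired] [NP [NP [Pron they]] [PP [P under] [NP [Det this] [AP [Adj famous] [AP [Adj tall]]] [N critic]]]]]]
The span 'admired they under this famous tall critic' is the VP node built by VP → V NP.

VP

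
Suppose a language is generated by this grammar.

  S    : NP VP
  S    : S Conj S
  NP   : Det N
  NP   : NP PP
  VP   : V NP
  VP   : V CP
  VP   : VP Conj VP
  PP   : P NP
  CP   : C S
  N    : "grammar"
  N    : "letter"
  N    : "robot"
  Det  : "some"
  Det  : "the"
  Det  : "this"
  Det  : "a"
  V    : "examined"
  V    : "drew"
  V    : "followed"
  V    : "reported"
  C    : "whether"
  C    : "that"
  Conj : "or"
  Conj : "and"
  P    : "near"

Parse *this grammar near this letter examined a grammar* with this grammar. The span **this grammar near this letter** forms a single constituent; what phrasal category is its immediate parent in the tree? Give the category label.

S

[S [NP [NP [Det this] [N grammar]] [PP [P near] [NP [Det this] [N letter]]]] [VP [V examined] [NP [Det a] [N grammar]]]]
The span 'this grammar near this letter' is the NP node built by NP → NP PP.
Its mother is the S built by S → NP VP.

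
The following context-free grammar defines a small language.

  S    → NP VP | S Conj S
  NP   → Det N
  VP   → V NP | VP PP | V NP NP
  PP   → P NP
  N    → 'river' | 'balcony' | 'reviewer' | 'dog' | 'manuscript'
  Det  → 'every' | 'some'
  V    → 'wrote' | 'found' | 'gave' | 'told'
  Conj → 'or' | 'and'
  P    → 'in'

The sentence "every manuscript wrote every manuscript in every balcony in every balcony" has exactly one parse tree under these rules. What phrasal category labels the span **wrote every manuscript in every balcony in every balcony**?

S
  NP
    Det: every
    N: manuscript
  VP
    VP
      VP
        V: wrote
        NP
          Det: every
          N: manuscript
      PP
        P: in
        NP
          Det: every
          N: balcony
    PP
      P: in
      NP
        Det: every
        N: balcony
The span 'wrote every manuscript in every balcony in every balcony' is the VP node built by VP → VP PP.

VP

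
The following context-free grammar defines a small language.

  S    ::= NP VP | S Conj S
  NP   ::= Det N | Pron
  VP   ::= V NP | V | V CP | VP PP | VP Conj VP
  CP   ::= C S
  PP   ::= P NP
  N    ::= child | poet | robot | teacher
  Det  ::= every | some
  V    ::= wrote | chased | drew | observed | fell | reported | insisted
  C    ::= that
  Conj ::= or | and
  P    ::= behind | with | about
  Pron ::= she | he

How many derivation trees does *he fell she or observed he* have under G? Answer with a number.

1

[S [NP [Pron he]] [VP [VP [V fell] [NP [Pron she]]] [Conj or] [VP [V observed] [NP [Pron he]]]]]
No rule offers an alternative attachment or grouping for any span, so this is the only derivation.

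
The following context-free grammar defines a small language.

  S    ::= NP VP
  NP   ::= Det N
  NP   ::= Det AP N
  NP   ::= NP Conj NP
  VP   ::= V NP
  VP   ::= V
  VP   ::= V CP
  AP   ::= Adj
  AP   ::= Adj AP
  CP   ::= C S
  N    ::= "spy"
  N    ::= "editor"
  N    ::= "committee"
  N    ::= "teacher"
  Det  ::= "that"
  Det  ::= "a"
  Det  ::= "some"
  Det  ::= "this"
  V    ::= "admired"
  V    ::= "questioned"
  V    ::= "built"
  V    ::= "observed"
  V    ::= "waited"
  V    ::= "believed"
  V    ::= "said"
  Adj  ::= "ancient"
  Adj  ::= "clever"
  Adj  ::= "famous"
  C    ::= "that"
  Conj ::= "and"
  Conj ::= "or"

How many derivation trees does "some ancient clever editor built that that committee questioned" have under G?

[S [NP [Det some] [AP [Adj ancient] [AP [Adj clever]]] [N editor]] [VP [V built] [CP [C that] [S [NP [Det that] [N committee]] [VP [V questioned]]]]]]
No rule offers an alternative attachment or grouping for any span, so this is the only derivation.

1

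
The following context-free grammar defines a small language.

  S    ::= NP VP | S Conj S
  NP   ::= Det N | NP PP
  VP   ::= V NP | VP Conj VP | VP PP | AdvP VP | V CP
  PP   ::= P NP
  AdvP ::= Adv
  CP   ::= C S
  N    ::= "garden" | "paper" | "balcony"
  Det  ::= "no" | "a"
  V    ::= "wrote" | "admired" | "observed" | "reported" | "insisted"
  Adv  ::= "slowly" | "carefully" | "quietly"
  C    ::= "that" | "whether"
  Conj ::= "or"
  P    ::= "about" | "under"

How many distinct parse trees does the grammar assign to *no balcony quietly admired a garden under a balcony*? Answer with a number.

Two of the 3 distinct bracketings:
[S [NP [Det no] [N balcony]] [VP [VP [AdvP [Adv quietly]] [VP [V admired] [NP [Det a] [N garden]]]] [PP [P under] [NP [Det a] [N balcony]]]]]
[S [NP [Det no] [N balcony]] [VP [AdvP [Adv quietly]] [VP [V admired] [NP [NP [Det a] [N garden]] [PP [P under] [NP [Det a] [N balcony]]]]]]]
The difference turns on whether NP → NP PP is used at the relevant span, versus an alternative expansion of NP.

3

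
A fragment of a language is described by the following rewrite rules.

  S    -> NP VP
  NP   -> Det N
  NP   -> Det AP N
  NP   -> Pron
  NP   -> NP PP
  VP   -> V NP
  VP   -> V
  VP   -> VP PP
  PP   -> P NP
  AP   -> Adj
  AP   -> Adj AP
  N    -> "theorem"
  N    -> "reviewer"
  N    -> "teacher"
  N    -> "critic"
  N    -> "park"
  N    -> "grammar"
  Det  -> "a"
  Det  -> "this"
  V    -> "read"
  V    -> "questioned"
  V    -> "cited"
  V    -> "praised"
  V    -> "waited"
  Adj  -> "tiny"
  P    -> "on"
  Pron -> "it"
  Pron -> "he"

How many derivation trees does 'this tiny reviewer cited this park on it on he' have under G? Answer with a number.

5

Two of the 5 distinct bracketings:
[S [NP [Det this] [AP [Adj tiny]] [N reviewer]] [VP [V cited] [NP [NP [Det this] [N park]] [PP [P on] [NP [NP [Pron it]] [PP [P on] [NP [Pron he]]]]]]]]
[S [NP [Det this] [AP [Adj tiny]] [N reviewer]] [VP [V cited] [NP [NP [NP [Det this] [N park]] [PP [P on] [NP [Pron it]]]] [PP [P on] [NP [Pron he]]]]]]
The trees differ in how a recursive rule is bracketed over the same span.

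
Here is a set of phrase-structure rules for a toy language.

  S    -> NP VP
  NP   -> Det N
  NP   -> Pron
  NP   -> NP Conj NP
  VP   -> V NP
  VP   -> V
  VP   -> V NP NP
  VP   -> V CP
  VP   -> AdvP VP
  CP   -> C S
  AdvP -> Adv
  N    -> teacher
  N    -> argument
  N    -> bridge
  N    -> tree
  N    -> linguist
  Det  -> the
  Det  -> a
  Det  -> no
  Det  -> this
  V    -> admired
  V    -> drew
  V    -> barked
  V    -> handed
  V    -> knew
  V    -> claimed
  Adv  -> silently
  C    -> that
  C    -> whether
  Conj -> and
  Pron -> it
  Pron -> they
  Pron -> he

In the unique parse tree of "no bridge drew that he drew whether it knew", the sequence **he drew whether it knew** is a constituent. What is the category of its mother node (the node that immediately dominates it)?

[S [NP [Det no] [N bridge]] [VP [V drew] [CP [C that] [S [NP [Pron he]] [VP [V drew] [CP [C whether] [S [NP [Pron it]] [VP [V knew]]]]]]]]]
The span 'he drew whether it knew' is the S node built by S → NP VP.
Its mother is the CP built by CP → C S.

CP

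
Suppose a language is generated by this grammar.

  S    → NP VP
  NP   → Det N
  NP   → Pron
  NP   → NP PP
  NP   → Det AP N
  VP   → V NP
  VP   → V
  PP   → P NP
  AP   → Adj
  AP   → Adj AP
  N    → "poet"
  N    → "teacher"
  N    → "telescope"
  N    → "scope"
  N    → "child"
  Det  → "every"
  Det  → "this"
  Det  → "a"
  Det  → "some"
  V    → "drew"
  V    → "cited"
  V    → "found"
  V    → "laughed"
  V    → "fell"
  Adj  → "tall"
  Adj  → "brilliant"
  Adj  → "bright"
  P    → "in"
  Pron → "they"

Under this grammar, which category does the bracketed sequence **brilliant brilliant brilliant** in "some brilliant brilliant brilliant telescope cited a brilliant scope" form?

AP

S
  NP
    Det: some
    AP
      Adj: brilliant
      AP
        Adj: brilliant
        AP
          Adj: brilliant
    N: telescope
  VP
    V: cited
    NP
      Det: a
      AP
        Adj: brilliant
      N: scope
The span 'brilliant brilliant brilliant' is the AP node built by AP → Adj AP.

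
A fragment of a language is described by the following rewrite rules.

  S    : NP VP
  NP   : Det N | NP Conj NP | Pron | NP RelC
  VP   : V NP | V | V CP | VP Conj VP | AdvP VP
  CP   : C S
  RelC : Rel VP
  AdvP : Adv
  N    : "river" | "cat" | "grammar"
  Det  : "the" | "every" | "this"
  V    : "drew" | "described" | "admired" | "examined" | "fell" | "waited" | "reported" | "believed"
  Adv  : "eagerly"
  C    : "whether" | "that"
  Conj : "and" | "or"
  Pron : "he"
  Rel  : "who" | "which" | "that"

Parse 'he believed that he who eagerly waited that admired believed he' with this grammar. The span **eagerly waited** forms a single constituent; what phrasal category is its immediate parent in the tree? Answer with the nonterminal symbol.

[S [NP [Pron he]] [VP [V believed] [CP [C that] [S [NP [NP [NP [Pron he]] [RelC [Rel who] [VP [AdvP [Adv eagerly]] [VP [V waited]]]]] [RelC [Rel that] [VP [V admired]]]] [VP [V believed] [NP [Pron he]]]]]]]
The span 'eagerly waited' is the VP node built by VP → AdvP VP.
Its mother is the RelC built by RelC → Rel VP.

RelC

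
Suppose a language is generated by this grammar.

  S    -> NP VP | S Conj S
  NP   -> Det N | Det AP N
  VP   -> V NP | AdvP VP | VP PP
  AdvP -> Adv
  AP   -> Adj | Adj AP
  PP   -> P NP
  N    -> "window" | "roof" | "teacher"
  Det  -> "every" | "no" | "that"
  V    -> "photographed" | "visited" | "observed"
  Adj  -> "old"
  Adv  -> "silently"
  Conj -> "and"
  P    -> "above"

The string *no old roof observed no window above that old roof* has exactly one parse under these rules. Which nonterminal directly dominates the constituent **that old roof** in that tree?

[S [NP [Det no] [AP [Adj old]] [N roof]] [VP [VP [V observed] [NP [Det no] [N window]]] [PP [P above] [NP [Det that] [AP [Adj old]] [N roof]]]]]
The span 'that old roof' is the NP node built by NP → Det AP N.
Its mother is the PP built by PP → P NP.

PP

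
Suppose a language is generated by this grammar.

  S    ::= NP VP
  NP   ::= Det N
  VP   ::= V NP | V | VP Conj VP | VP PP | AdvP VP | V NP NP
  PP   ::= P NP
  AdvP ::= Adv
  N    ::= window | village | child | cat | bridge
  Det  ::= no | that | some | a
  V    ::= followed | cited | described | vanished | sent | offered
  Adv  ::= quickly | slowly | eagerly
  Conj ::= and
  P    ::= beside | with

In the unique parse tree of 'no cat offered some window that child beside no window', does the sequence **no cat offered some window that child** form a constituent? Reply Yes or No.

No

[S [NP [Det no] [N cat]] [VP [VP [V offered] [NP [Det some] [N window]] [NP [Det that] [N child]]] [PP [P beside] [NP [Det no] [N window]]]]]
The smallest constituent containing 'no cat offered some window that child' is the S spanning 'no cat offered some window that child beside no window'; no single node in the tree dominates exactly the given words.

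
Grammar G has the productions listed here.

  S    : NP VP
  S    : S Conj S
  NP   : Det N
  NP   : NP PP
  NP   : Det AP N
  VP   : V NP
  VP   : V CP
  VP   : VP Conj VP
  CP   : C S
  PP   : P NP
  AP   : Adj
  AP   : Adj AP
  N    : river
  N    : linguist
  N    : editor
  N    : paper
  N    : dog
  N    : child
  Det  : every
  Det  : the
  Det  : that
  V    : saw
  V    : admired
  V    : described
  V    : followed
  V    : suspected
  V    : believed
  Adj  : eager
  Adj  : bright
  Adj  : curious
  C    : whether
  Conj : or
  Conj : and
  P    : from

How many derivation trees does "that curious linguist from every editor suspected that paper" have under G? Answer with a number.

[S [NP [NP [Det that] [AP [Adj curious]] [N linguist]] [PP [P from] [NP [Det every] [N editor]]]] [VP [V suspected] [NP [Det that] [N paper]]]]
No rule offers an alternative attachment or grouping for any span, so this is the only derivation.

1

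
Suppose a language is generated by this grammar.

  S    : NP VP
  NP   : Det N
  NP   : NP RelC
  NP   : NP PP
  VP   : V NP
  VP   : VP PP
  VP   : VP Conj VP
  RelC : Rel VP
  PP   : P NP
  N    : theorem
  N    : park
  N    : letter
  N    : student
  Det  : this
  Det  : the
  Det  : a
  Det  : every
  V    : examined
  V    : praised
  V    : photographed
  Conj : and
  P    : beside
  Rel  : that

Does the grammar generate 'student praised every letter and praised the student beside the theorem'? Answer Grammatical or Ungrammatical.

For S → NP VP, no prefix of the string parses as an NP.

Ungrammatical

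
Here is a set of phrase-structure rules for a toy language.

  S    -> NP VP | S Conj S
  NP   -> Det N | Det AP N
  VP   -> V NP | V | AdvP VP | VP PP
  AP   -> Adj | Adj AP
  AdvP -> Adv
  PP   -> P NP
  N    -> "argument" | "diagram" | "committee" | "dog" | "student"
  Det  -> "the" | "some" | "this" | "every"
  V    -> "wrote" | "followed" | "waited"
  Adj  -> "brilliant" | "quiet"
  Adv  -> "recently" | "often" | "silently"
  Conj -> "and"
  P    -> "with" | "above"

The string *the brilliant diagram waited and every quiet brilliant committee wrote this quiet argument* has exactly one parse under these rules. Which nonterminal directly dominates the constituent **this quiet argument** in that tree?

VP

[S [S [NP [Det the] [AP [Adj brilliant]] [N diagram]] [VP [V waited]]] [Conj and] [S [NP [Det every] [AP [Adj quiet] [AP [Adj brilliant]]] [N committee]] [VP [V wrote] [NP [Det this] [AP [Adj quiet]] [N argument]]]]]
The span 'this quiet argument' is the NP node built by NP → Det AP N.
Its mother is the VP built by VP → V NP.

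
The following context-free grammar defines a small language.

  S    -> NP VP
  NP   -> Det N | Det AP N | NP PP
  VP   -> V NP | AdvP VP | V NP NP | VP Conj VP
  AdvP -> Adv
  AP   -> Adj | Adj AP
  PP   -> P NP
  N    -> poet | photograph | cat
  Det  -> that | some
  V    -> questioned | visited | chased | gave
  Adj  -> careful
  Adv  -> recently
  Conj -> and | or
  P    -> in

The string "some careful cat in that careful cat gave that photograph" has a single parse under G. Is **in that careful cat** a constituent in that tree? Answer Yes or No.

Yes

[S [NP [NP [Det some] [AP [Adj careful]] [N cat]] [PP [P in] [NP [Det that] [AP [Adj careful]] [N cat]]]] [VP [V gave] [NP [Det that] [N photograph]]]]
The words 'in that careful cat' are exhaustively dominated by a single PP node (built by PP → P NP), so they form a constituent.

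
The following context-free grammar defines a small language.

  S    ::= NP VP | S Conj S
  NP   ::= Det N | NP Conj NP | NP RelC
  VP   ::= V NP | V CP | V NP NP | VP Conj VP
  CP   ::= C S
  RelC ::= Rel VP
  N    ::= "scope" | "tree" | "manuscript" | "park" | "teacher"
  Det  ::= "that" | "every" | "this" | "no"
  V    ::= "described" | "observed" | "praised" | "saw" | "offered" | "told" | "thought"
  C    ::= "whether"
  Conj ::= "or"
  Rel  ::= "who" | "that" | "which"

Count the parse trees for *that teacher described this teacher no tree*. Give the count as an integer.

[S [NP [Det that] [N teacher]] [VP [V described] [NP [Det this] [N teacher]] [NP [Det no] [N tree]]]]
No rule offers an alternative attachment or grouping for any span, so this is the only derivation.

1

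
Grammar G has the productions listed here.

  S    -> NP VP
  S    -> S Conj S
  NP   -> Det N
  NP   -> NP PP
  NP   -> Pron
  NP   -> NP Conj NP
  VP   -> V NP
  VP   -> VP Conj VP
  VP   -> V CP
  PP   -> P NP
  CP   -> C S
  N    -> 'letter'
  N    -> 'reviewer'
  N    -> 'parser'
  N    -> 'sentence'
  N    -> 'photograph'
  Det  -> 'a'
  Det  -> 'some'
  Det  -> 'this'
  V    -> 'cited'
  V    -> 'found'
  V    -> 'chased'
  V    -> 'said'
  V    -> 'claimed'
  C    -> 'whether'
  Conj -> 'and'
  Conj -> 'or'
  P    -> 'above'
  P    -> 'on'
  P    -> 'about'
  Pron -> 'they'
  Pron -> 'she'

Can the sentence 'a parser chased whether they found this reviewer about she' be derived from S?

[S [NP [Det a] [N parser]] [VP [V chased] [CP [C whether] [S [NP [Pron they]] [VP [V found] [NP [NP [Det this] [N reviewer]] [PP [P about] [NP [Pron she]]]]]]]]]
Every word is introduced by a lexical rule and the phrasal rules combine the resulting categories into a single S.

Grammatical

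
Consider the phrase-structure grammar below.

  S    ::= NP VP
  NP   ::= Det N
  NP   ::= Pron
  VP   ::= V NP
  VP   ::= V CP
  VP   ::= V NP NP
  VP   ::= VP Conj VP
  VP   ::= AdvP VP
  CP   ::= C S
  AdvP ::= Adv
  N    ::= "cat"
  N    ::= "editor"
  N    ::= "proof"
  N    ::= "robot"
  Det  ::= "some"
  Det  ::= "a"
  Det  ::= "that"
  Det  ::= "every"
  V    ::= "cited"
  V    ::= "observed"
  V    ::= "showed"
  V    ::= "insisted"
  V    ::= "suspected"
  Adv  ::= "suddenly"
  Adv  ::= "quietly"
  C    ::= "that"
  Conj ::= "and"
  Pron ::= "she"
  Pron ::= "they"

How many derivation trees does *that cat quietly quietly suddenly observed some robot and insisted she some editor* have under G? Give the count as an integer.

4

Two of the 4 distinct bracketings:
[S [NP [Det that] [N cat]] [VP [VP [AdvP [Adv quietly]] [VP [AdvP [Adv quietly]] [VP [AdvP [Adv suddenly]] [VP [V observed] [NP [Det some] [N robot]]]]]] [Conj and] [VP [V insisted] [NP [Pron she]] [NP [Det some] [N editor]]]]]
[S [NP [Det that] [N cat]] [VP [AdvP [Adv quietly]] [VP [VP [AdvP [Adv quietly]] [VP [AdvP [Adv suddenly]] [VP [V observed] [NP [Det some] [N robot]]]]] [Conj and] [VP [V insisted] [NP [Pron she]] [NP [Det some] [N editor]]]]]]
The trees differ in how a recursive rule is bracketed over the same span.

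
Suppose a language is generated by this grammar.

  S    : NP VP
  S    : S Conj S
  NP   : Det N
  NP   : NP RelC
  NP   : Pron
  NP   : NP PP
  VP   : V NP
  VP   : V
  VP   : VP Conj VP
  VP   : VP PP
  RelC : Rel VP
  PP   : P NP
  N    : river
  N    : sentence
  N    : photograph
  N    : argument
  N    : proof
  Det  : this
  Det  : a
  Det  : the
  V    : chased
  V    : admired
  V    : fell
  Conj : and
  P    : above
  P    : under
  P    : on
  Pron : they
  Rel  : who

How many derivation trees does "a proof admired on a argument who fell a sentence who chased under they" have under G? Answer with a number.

Two of the 8 distinct bracketings:
[S [NP [Det a] [N proof]] [VP [VP [V admired]] [PP [P on] [NP [NP [Det a] [N argument]] [RelC [Rel who] [VP [V fell] [NP [NP [Det a] [N sentence]] [RelC [Rel who] [VP [VP [V chased]] [PP [P under] [NP [Pron they]]]]]]]]]]]]
[S [NP [Det a] [N proof]] [VP [VP [V admired]] [PP [P on] [NP [NP [Det a] [N argument]] [RelC [Rel who] [VP [V fell] [NP [NP [NP [Det a] [N sentence]] [RelC [Rel who] [VP [V chased]]]] [PP [P under] [NP [Pron they]]]]]]]]]]
The difference turns on whether NP → NP PP is used at the relevant span, versus an alternative expansion of NP.

8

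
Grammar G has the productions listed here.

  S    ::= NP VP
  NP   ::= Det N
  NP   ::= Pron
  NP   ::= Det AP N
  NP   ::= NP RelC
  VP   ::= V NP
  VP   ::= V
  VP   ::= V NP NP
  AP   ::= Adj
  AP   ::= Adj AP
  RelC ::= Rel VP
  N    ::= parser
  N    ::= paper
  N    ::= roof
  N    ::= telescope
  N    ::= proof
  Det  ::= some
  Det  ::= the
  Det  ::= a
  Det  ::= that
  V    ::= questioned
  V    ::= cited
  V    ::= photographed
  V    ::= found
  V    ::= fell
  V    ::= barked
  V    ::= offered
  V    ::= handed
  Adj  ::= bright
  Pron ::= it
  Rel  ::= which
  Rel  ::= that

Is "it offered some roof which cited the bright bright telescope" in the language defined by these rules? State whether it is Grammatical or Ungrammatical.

[S [NP [Pron it]] [VP [V offered] [NP [NP [Det some] [N roof]] [RelC [Rel which] [VP [V cited] [NP [Det the] [AP [Adj bright] [AP [Adj bright]]] [N telescope]]]]]]]
Every word is introduced by a lexical rule and the phrasal rules combine the resulting categories into a single S.

Grammatical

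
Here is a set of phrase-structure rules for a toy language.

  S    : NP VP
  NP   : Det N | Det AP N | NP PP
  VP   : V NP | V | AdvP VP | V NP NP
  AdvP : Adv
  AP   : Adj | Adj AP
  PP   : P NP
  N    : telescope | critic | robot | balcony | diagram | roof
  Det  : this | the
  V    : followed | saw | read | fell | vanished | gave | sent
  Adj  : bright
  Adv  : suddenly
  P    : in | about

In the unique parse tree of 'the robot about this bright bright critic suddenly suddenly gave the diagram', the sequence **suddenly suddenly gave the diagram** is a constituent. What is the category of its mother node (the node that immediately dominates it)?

S

S
  NP
    NP
      Det: the
      N: robot
    PP
      P: about
      NP
        Det: this
        AP
          Adj: bright
          AP
            Adj: bright
        N: critic
  VP
    AdvP
      Adv: suddenly
    VP
      AdvP
        Adv: suddenly
      VP
        V: gave
        NP
          Det: the
          N: diagram
The span 'suddenly suddenly gave the diagram' is the VP node built by VP → AdvP VP.
Its mother is the S built by S → NP VP.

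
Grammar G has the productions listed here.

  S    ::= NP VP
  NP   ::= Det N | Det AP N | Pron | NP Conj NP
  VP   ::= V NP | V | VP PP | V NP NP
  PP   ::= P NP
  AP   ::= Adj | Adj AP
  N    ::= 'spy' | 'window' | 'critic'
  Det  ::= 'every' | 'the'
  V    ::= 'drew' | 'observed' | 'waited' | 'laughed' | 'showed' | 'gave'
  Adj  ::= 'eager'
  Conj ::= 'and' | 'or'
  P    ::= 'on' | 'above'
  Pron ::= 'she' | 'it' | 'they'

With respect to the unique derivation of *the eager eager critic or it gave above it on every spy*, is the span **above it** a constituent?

Yes

[S [NP [NP [Det the] [AP [Adj eager] [AP [Adj eager]]] [N critic]] [Conj or] [NP [Pron it]]] [VP [VP [VP [V gave]] [PP [P above] [NP [Pron it]]]] [PP [P on] [NP [Det every] [N spy]]]]]
The words 'above it' are exhaustively dominated by a single PP node (built by PP → P NP), so they form a constituent.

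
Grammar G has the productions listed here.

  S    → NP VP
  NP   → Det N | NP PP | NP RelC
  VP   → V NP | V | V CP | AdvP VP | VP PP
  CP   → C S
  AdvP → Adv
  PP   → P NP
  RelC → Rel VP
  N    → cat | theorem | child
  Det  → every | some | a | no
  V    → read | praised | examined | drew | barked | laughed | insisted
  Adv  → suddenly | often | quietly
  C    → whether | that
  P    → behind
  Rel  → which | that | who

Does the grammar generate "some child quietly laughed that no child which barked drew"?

Grammatical

[S [NP [Det some] [N child]] [VP [AdvP [Adv quietly]] [VP [V laughed] [CP [C that] [S [NP [NP [Det no] [N child]] [RelC [Rel which] [VP [V barked]]]] [VP [V drew]]]]]]]
Each bracket corresponds to one application of a listed rule, so the string is derivable from S.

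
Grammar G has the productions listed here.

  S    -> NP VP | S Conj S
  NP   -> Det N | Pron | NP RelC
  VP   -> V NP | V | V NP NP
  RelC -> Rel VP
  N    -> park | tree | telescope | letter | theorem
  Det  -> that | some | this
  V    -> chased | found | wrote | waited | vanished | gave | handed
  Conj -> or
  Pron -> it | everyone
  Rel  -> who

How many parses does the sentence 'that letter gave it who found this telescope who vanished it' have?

6

Two of the 6 distinct bracketings:
[S [NP [Det that] [N letter]] [VP [V gave] [NP [NP [Pron it]] [RelC [Rel who] [VP [V found] [NP [NP [Det this] [N telescope]] [RelC [Rel who] [VP [V vanished] [NP [Pron it]]]]]]]]]]
[S [NP [Det that] [N letter]] [VP [V gave] [NP [NP [Pron it]] [RelC [Rel who] [VP [V found] [NP [NP [Det this] [N telescope]] [RelC [Rel who] [VP [V vanished]]]] [NP [Pron it]]]]]]]
The difference turns on whether VP → V is used at the relevant span, versus an alternative expansion of VP.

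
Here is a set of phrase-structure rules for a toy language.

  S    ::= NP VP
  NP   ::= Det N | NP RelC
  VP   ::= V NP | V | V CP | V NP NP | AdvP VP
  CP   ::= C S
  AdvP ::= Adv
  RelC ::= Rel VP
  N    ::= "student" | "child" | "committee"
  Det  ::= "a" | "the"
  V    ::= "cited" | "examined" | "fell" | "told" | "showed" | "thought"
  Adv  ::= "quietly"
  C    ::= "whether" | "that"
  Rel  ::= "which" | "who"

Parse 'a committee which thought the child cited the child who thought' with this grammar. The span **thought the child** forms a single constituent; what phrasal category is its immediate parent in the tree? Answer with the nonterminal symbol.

S
  NP
    NP
      Det: a
      N: committee
    RelC
      Rel: which
      VP
        V: thought
        NP
          Det: the
          N: child
  VP
    V: cited
    NP
      NP
        Det: the
        N: child
      RelC
        Rel: who
        VP
          V: thought
The span 'thought the child' is the VP node built by VP → V NP.
Its mother is the RelC built by RelC → Rel VP.

RelC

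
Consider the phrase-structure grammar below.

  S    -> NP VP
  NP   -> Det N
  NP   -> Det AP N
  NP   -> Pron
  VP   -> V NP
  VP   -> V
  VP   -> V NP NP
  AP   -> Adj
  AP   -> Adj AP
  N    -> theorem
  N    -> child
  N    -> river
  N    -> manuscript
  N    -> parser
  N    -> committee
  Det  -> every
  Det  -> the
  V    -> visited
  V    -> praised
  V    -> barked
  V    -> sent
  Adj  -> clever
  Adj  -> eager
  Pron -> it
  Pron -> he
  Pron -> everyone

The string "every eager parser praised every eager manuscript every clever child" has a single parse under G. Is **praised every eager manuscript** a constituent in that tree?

[S [NP [Det every] [AP [Adj eager]] [N parser]] [VP [V praised] [NP [Det every] [AP [Adj eager]] [N manuscript]] [NP [Det every] [AP [Adj clever]] [N child]]]]
The smallest constituent containing 'praised every eager manuscript' is the VP spanning 'praised every eager manuscript every clever child'; no single node in the tree dominates exactly the given words.

No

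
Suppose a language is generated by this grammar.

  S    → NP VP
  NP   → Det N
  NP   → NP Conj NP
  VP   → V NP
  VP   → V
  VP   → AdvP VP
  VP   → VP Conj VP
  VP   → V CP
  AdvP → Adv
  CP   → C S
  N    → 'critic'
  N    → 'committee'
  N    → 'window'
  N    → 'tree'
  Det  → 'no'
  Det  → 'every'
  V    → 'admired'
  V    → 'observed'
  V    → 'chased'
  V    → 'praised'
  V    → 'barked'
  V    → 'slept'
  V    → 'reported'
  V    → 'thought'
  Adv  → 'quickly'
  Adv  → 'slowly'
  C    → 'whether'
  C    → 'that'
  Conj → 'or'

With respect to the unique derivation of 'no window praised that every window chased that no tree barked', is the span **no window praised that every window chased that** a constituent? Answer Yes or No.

No

[S [NP [Det no] [N window]] [VP [V praised] [CP [C that] [S [NP [Det every] [N window]] [VP [V chased] [CP [C that] [S [NP [Det no] [N tree]] [VP [V barked]]]]]]]]]
The smallest constituent containing 'no window praised that every window chased that' is the S spanning 'no window praised that every window chased that no tree barked'; no single node in the tree dominates exactly the given words.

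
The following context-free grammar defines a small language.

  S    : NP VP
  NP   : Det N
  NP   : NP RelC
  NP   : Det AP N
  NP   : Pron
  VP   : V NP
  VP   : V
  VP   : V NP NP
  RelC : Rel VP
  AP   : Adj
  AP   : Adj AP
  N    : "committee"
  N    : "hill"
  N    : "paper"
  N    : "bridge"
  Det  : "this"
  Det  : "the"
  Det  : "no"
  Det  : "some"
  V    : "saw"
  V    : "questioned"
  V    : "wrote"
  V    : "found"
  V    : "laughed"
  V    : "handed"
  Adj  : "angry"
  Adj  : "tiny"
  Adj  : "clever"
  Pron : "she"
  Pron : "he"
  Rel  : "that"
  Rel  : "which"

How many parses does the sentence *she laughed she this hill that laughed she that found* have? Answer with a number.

2

The two bracketings:
[S [NP [Pron she]] [VP [V laughed] [NP [Pron she]] [NP [NP [Det this] [N hill]] [RelC [Rel that] [VP [V laughed] [NP [NP [Pron she]] [RelC [Rel that] [VP [V found]]]]]]]]]
[S [NP [Pron she]] [VP [V laughed] [NP [Pron she]] [NP [NP [NP [Det this] [N hill]] [RelC [Rel that] [VP [V laughed] [NP [Pron she]]]]] [RelC [Rel that] [VP [V found]]]]]]
The trees differ in how a recursive rule is bracketed over the same span.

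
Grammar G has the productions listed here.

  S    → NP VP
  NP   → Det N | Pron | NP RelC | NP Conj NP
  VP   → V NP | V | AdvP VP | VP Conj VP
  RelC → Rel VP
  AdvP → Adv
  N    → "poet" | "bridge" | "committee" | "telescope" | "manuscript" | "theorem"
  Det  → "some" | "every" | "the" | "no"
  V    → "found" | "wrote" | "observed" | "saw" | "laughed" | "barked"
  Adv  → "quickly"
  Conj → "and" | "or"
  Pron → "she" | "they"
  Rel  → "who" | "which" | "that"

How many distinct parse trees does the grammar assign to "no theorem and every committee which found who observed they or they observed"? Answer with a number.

7

Two of the 7 distinct bracketings:
[S [NP [NP [NP [NP [Det no] [N theorem]] [Conj and] [NP [Det every] [N committee]]] [RelC [Rel which] [VP [V found]]]] [RelC [Rel who] [VP [V observed] [NP [NP [Pron they]] [Conj or] [NP [Pron they]]]]]] [VP [V observed]]]
[S [NP [NP [NP [Det no] [N theorem]] [Conj and] [NP [NP [Det every] [N committee]] [RelC [Rel which] [VP [V found]]]]] [RelC [Rel who] [VP [V observed] [NP [NP [Pron they]] [Conj or] [NP [Pron they]]]]]] [VP [V observed]]]
The trees differ in how a recursive rule is bracketed over the same span.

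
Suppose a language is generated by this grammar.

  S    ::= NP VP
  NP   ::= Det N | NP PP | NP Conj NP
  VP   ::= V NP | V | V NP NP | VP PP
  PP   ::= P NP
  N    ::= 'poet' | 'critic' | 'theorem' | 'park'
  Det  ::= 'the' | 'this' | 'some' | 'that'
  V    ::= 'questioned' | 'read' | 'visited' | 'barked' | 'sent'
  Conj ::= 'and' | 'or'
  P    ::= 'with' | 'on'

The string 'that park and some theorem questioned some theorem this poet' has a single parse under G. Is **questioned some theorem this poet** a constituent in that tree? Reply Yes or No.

Yes

[S [NP [NP [Det that] [N park]] [Conj and] [NP [Det some] [N theorem]]] [VP [V questioned] [NP [Det some] [N theorem]] [NP [Det this] [N poet]]]]
The words 'questioned some theorem this poet' are exhaustively dominated by a single VP node (built by VP → V NP NP), so they form a constituent.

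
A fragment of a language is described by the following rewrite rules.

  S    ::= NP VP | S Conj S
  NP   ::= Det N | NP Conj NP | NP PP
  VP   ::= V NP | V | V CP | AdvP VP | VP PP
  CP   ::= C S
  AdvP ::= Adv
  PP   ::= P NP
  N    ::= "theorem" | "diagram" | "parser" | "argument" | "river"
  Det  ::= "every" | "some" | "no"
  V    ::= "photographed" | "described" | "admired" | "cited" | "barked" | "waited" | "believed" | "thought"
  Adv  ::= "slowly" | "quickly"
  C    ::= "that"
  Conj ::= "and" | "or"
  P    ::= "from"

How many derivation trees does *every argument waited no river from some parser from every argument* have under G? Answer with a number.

5

Two of the 5 distinct bracketings:
[S [NP [Det every] [N argument]] [VP [V waited] [NP [NP [Det no] [N river]] [PP [P from] [NP [NP [Det some] [N parser]] [PP [P from] [NP [Det every] [N argument]]]]]]]]
[S [NP [Det every] [N argument]] [VP [V waited] [NP [NP [NP [Det no] [N river]] [PP [P from] [NP [Det some] [N parser]]]] [PP [P from] [NP [Det every] [N argument]]]]]]
The trees differ in how a recursive rule is bracketed over the same span.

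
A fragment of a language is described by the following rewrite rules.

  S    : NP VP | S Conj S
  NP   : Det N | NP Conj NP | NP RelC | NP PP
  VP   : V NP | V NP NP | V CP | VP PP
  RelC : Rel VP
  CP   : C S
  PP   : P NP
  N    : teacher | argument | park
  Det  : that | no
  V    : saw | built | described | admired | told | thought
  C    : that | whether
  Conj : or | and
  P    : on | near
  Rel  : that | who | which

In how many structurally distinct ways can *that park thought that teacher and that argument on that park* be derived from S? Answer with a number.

3

Two of the 3 distinct bracketings:
[S [NP [Det that] [N park]] [VP [V thought] [NP [NP [Det that] [N teacher]] [Conj and] [NP [NP [Det that] [N argument]] [PP [P on] [NP [Det that] [N park]]]]]]]
[S [NP [Det that] [N park]] [VP [V thought] [NP [NP [NP [Det that] [N teacher]] [Conj and] [NP [Det that] [N argument]]] [PP [P on] [NP [Det that] [N park]]]]]]
The trees differ in how a recursive rule is bracketed over the same span.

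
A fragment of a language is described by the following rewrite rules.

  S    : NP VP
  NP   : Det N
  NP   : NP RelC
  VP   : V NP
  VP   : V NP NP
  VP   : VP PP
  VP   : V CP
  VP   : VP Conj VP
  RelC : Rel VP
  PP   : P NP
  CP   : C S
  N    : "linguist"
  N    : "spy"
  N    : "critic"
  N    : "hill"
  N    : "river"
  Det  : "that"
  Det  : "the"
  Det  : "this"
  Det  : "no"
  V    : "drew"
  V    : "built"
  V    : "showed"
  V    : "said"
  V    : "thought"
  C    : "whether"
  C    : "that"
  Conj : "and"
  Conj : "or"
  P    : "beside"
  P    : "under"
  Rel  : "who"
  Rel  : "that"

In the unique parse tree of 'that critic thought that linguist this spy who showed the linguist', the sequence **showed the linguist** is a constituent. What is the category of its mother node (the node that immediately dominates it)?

S
  NP
    Det: that
    N: critic
  VP
    V: thought
    NP
      Det: that
      N: linguist
    NP
      NP
        Det: this
        N: spy
      RelC
        Rel: who
        VP
          V: showed
          NP
            Det: the
            N: linguist
The span 'showed the linguist' is the VP node built by VP → V NP.
Its mother is the RelC built by RelC → Rel VP.

RelC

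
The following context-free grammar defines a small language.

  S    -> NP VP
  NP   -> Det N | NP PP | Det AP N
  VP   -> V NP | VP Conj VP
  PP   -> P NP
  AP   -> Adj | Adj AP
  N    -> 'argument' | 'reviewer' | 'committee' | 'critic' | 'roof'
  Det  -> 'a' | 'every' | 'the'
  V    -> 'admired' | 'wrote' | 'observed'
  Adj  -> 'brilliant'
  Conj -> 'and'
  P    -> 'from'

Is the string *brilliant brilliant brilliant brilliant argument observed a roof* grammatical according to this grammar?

Ungrammatical

For S → NP VP, no prefix of the string parses as an NP.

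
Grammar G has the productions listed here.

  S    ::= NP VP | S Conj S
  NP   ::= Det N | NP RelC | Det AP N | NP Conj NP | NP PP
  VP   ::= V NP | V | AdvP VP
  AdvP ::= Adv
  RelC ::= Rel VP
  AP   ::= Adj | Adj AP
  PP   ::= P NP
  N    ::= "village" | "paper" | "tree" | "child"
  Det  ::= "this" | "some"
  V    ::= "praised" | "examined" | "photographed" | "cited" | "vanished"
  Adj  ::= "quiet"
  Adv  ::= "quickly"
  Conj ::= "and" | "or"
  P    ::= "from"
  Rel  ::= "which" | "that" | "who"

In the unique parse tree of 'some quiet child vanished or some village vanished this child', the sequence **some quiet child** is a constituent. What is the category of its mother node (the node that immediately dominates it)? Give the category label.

S

[S [S [NP [Det some] [AP [Adj quiet]] [N child]] [VP [V vanished]]] [Conj or] [S [NP [Det some] [N village]] [VP [V vanished] [NP [Det this] [N child]]]]]
The span 'some quiet child' is the NP node built by NP → Det AP N.
Its mother is the S built by S → NP VP.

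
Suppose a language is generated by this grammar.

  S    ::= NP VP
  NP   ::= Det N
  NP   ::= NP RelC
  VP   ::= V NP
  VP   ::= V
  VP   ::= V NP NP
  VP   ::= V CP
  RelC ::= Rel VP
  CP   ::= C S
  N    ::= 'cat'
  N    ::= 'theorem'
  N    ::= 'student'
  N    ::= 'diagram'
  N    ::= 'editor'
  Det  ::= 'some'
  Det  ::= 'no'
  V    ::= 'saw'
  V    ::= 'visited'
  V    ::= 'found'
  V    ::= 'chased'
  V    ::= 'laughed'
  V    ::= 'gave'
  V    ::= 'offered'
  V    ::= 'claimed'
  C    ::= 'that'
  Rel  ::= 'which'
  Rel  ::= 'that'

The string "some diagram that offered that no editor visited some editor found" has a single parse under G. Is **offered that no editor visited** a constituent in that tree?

[S [NP [NP [Det some] [N diagram]] [RelC [Rel that] [VP [V offered] [CP [C that] [S [NP [Det no] [N editor]] [VP [V visited] [NP [Det some] [N editor]]]]]]]] [VP [V found]]]
The smallest constituent containing 'offered that no editor visited' is the VP spanning 'offered that no editor visited some editor'; no single node in the tree dominates exactly the given words.

No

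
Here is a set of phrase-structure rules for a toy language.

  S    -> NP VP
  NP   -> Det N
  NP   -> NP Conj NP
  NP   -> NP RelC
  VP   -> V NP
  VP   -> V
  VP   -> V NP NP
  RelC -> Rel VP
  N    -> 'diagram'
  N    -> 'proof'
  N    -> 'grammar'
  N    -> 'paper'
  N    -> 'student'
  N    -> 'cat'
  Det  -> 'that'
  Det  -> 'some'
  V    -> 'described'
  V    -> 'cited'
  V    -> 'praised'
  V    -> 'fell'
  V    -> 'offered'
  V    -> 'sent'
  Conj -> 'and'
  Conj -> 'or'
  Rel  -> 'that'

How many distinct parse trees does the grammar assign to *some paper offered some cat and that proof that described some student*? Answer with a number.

Two of the 4 distinct bracketings:
[S [NP [Det some] [N paper]] [VP [V offered] [NP [NP [Det some] [N cat]] [Conj and] [NP [NP [Det that] [N proof]] [RelC [Rel that] [VP [V described] [NP [Det some] [N student]]]]]]]]
[S [NP [Det some] [N paper]] [VP [V offered] [NP [NP [NP [Det some] [N cat]] [Conj and] [NP [Det that] [N proof]]] [RelC [Rel that] [VP [V described] [NP [Det some] [N student]]]]]]]
The trees differ in how a recursive rule is bracketed over the same span.

4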